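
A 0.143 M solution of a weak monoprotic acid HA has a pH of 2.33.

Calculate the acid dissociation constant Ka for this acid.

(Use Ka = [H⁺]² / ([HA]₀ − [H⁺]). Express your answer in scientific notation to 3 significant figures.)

[H⁺] = 10^(−pH) = 10^(−2.33) = 4.677e-03 M. For HA ⇌ H⁺ + A⁻, Ka = [H⁺][A⁻]/[HA] = [H⁺]² / ([HA]₀ − [H⁺]) = (4.677e-03)² / (0.143 − 4.677e-03) = 1.58e-04.

K_a = 1.58e-04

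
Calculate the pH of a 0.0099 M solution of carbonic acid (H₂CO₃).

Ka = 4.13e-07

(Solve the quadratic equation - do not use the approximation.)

x² + Ka×x - Ka×C = 0. Using quadratic formula: [H⁺] = 6.3737e-05

pH = 4.20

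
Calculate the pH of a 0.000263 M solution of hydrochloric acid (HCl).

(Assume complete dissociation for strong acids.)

[H⁺] = 0.000263 M for strong acid. pH = -log[H⁺] = -log(0.000263)

pH = 3.58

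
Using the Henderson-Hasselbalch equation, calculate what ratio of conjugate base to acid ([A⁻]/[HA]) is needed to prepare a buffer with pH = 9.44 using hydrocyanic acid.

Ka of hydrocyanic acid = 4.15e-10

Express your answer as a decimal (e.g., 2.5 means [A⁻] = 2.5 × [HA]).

pKa = -log(4.15e-10) = 9.3820. pH = pKa + log([A⁻]/[HA]), so log([A⁻]/[HA]) = pH − pKa = 9.44 − 9.3820 = 0.0580. [A⁻]/[HA] = 10^(0.0580) = 1.14

[A⁻]/[HA] = 1.14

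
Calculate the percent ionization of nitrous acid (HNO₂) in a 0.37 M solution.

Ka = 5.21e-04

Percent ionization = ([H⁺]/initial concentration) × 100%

Using Ka equilibrium: x² + Ka×x - Ka×C = 0. Solving: [H⁺] = 1.3626e-02. Percent = (1.3626e-02/0.37) × 100

Percent ionization = 3.68%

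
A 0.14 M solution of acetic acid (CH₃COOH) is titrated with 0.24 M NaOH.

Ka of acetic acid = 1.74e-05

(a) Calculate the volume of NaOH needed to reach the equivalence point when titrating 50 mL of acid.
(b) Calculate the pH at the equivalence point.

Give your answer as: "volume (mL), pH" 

moles acid = 0.14 × 50/1000 = 0.007 mol; V_base = moles/0.24 × 1000 = 29.2 mL. At equivalence only the conjugate base is present: [A⁻] = 0.007/0.079 = 8.8421e-02 M. Kb = Kw/Ka = 5.75e-10; [OH⁻] = √(Kb × [A⁻]) = 7.1286e-06; pOH = 5.15; pH = 14 - pOH = 8.85.

V = 29.2 mL, pH = 8.85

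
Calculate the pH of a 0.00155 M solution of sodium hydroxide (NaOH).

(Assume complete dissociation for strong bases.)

[OH⁻] = 0.00155 M for strong base. pOH = -log[OH⁻] = 2.81, pH = 14 - pOH

pH = 11.19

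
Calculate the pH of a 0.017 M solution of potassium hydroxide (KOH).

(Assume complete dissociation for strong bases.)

[OH⁻] = 0.017 M for strong base. pOH = -log[OH⁻] = 1.77, pH = 14 - pOH

pH = 12.23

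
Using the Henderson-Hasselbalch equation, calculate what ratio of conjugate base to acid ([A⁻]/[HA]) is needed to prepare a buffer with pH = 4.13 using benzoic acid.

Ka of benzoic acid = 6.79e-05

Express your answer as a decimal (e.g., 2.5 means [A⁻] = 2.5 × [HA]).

pKa = -log(6.79e-05) = 4.1681. pH = pKa + log([A⁻]/[HA]), so log([A⁻]/[HA]) = pH − pKa = 4.13 − 4.1681 = -0.0381. [A⁻]/[HA] = 10^(-0.0381) = 0.916

[A⁻]/[HA] = 0.916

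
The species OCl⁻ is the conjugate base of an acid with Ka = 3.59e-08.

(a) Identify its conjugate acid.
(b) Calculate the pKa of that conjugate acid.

(a) The conjugate acid is formed by adding one H⁺ to OCl⁻, giving HOCl. (b) pKa = -log(Ka) = -log(3.59e-08) = 7.44.

Conjugate acid: HOCl; pK_a = 7.44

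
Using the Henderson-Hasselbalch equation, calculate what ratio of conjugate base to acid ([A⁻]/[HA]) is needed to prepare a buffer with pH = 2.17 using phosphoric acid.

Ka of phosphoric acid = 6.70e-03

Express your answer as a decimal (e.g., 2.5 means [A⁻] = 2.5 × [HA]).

pKa = -log(6.70e-03) = 2.1739. pH = pKa + log([A⁻]/[HA]), so log([A⁻]/[HA]) = pH − pKa = 2.17 − 2.1739 = -0.0039. [A⁻]/[HA] = 10^(-0.0039) = 0.991

[A⁻]/[HA] = 0.991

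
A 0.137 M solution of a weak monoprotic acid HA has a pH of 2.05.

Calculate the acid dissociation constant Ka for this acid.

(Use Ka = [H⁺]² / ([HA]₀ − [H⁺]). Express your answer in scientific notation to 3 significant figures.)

[H⁺] = 10^(−pH) = 10^(−2.05) = 8.913e-03 M. For HA ⇌ H⁺ + A⁻, Ka = [H⁺][A⁻]/[HA] = [H⁺]² / ([HA]₀ − [H⁺]) = (8.913e-03)² / (0.137 − 8.913e-03) = 6.20e-04.

K_a = 6.20e-04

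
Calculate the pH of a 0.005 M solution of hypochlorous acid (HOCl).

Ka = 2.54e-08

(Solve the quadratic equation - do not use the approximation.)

x² + Ka×x - Ka×C = 0. Using quadratic formula: [H⁺] = 1.1257e-05

pH = 4.95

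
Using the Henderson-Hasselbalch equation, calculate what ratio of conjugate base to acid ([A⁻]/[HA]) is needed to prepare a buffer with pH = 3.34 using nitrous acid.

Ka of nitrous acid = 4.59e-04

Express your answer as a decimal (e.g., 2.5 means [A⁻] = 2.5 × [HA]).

pKa = -log(4.59e-04) = 3.3382. pH = pKa + log([A⁻]/[HA]), so log([A⁻]/[HA]) = pH − pKa = 3.34 − 3.3382 = 0.0018. [A⁻]/[HA] = 10^(0.0018) = 1.00

[A⁻]/[HA] = 1.00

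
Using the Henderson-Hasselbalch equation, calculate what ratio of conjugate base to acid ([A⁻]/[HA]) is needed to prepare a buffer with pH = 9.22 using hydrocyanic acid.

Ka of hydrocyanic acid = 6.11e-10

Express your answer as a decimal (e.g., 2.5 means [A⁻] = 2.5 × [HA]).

pKa = -log(6.11e-10) = 9.2140. pH = pKa + log([A⁻]/[HA]), so log([A⁻]/[HA]) = pH − pKa = 9.22 − 9.2140 = 0.0060. [A⁻]/[HA] = 10^(0.0060) = 1.01

[A⁻]/[HA] = 1.01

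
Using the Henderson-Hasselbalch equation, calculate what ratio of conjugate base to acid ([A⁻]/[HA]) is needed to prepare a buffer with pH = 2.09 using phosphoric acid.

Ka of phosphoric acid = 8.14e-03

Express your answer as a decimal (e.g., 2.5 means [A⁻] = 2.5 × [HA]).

pKa = -log(8.14e-03) = 2.0894. pH = pKa + log([A⁻]/[HA]), so log([A⁻]/[HA]) = pH − pKa = 2.09 − 2.0894 = 0.0006. [A⁻]/[HA] = 10^(0.0006) = 1.00

[A⁻]/[HA] = 1.00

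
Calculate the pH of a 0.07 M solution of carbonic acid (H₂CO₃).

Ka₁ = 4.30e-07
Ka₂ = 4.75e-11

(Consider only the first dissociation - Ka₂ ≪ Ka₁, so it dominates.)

First dissociation dominates. From Ka₁ = [H⁺][HA⁻]/[H₂A], x² + Ka₁·x − Ka₁·C = 0 with C = 0.07 M and Ka₁ = 4.30e-07. Solving: [H⁺] = (−Ka₁ + √(Ka₁² + 4·Ka₁·C)) / 2 = 1.7328e-04 M. pH = -log(1.7328e-04) = 3.76.

pH = 3.76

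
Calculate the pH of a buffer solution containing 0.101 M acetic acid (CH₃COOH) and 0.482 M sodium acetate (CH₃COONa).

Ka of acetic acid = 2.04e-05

pKa = -log(2.04e-05) = 4.69. pH = pKa + log([A⁻]/[HA]) = 4.69 + log(0.482/0.101)

pH = 5.37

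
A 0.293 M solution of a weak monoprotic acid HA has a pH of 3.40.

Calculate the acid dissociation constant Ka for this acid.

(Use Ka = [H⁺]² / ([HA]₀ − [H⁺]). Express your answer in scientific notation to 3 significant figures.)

[H⁺] = 10^(−pH) = 10^(−3.40) = 3.981e-04 M. For HA ⇌ H⁺ + A⁻, Ka = [H⁺][A⁻]/[HA] = [H⁺]² / ([HA]₀ − [H⁺]) = (3.981e-04)² / (0.293 − 3.981e-04) = 5.42e-07.

K_a = 5.42e-07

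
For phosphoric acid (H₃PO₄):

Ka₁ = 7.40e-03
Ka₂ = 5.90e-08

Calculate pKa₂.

pKa₂ = -log(Ka₂) = -log(5.90e-08) = 7.23.

pK_{a2} = 7.23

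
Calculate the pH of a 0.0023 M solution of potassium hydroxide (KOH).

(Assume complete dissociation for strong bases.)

[OH⁻] = 0.0023 M for strong base. pOH = -log[OH⁻] = 2.64, pH = 14 - pOH

pH = 11.36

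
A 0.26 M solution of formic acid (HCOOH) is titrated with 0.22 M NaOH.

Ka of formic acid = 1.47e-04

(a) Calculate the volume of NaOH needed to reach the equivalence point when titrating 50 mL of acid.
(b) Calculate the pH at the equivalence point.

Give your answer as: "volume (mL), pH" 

moles acid = 0.26 × 50/1000 = 0.013 mol; V_base = moles/0.22 × 1000 = 59.1 mL. At equivalence only the conjugate base is present: [A⁻] = 0.013/0.109 = 1.1917e-01 M. Kb = Kw/Ka = 6.80e-11; [OH⁻] = √(Kb × [A⁻]) = 2.8472e-06; pOH = 5.55; pH = 14 - pOH = 8.45.

V = 59.1 mL, pH = 8.45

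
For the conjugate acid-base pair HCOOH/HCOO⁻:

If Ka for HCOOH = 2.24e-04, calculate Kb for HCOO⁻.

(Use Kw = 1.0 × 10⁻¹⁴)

For a conjugate pair Ka × Kb = Kw, so Kb = Kw/Ka = 1.0 × 10⁻¹⁴ / 2.24e-04 = 4.46e-11.

K_b = 4.46e-11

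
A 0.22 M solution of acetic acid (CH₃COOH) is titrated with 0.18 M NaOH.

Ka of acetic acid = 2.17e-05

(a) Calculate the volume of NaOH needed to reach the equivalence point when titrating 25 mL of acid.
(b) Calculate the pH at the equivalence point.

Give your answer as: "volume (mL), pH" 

moles acid = 0.22 × 25/1000 = 0.0055 mol; V_base = moles/0.18 × 1000 = 30.6 mL. At equivalence only the conjugate base is present: [A⁻] = 0.0055/0.056 = 9.9000e-02 M. Kb = Kw/Ka = 4.61e-10; [OH⁻] = √(Kb × [A⁻]) = 6.7544e-06; pOH = 5.17; pH = 14 - pOH = 8.83.

V = 30.6 mL, pH = 8.83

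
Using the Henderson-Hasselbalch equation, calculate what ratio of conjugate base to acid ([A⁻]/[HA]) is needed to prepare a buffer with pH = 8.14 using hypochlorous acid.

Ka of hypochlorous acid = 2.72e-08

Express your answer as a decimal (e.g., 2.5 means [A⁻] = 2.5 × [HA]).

pKa = -log(2.72e-08) = 7.5654. pH = pKa + log([A⁻]/[HA]), so log([A⁻]/[HA]) = pH − pKa = 8.14 − 7.5654 = 0.5746. [A⁻]/[HA] = 10^(0.5746) = 3.75

[A⁻]/[HA] = 3.75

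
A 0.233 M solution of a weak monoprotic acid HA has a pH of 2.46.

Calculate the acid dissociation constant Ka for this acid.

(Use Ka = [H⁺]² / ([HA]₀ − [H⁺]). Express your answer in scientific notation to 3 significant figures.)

[H⁺] = 10^(−pH) = 10^(−2.46) = 3.467e-03 M. For HA ⇌ H⁺ + A⁻, Ka = [H⁺][A⁻]/[HA] = [H⁺]² / ([HA]₀ − [H⁺]) = (3.467e-03)² / (0.233 − 3.467e-03) = 5.24e-05.

K_a = 5.24e-05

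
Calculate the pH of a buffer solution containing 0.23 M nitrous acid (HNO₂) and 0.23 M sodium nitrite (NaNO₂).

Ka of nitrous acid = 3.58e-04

pKa = -log(3.58e-04) = 3.45. pH = pKa + log([A⁻]/[HA]) = 3.45 + log(0.23/0.23)

pH = 3.45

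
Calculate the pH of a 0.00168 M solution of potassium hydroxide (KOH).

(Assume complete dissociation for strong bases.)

[OH⁻] = 0.00168 M for strong base. pOH = -log[OH⁻] = 2.77, pH = 14 - pOH

pH = 11.23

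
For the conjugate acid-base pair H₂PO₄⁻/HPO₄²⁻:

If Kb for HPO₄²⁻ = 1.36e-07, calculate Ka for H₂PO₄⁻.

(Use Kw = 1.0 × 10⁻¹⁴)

For a conjugate pair Ka × Kb = Kw, so Ka = Kw/Kb = 1.0 × 10⁻¹⁴ / 1.36e-07 = 7.35e-08.

K_a = 7.35e-08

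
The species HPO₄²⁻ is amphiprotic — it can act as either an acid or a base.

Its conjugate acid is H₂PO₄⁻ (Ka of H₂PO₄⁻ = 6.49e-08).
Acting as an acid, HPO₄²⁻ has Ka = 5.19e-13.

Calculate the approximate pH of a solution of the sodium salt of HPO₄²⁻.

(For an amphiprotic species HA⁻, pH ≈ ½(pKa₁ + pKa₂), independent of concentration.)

pKa₁ = -log(6.49e-08) = 7.19; pKa₂ = -log(5.19e-13) = 12.28. For an amphiprotic species, pH ≈ ½(pKa₁ + pKa₂) = ½(7.19 + 12.28) = 9.74.

pH = 9.74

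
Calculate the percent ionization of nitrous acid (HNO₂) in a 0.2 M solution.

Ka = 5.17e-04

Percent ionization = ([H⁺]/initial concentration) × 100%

Using Ka equilibrium: x² + Ka×x - Ka×C = 0. Solving: [H⁺] = 9.9134e-03. Percent = (9.9134e-03/0.2) × 100

Percent ionization = 4.96%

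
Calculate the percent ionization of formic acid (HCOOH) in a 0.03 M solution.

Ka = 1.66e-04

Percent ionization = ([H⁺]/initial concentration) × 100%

Using Ka equilibrium: x² + Ka×x - Ka×C = 0. Solving: [H⁺] = 2.1501e-03. Percent = (2.1501e-03/0.03) × 100

Percent ionization = 7.17%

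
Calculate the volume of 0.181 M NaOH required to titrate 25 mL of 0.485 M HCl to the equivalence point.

At equivalence: moles acid = moles base. moles HCl = 0.485 × 25/1000 = 0.01213 mol. V_base = moles / 0.181 × 1000 = 67.0 mL.

V_{base} = 67.0 mL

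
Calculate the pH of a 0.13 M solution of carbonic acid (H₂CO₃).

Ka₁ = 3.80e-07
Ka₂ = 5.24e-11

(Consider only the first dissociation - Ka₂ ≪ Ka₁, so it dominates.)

First dissociation dominates. From Ka₁ = [H⁺][HA⁻]/[H₂A], x² + Ka₁·x − Ka₁·C = 0 with C = 0.13 M and Ka₁ = 3.80e-07. Solving: [H⁺] = (−Ka₁ + √(Ka₁² + 4·Ka₁·C)) / 2 = 2.2207e-04 M. pH = -log(2.2207e-04) = 3.65.

pH = 3.65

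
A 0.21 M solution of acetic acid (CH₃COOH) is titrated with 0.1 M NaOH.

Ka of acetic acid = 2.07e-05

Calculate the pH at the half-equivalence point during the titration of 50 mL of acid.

At half-equivalence [HA] = [A⁻], so Henderson-Hasselbalch gives pH = pKa = -log(2.07e-05) = 4.68.

pH = pKa = 4.68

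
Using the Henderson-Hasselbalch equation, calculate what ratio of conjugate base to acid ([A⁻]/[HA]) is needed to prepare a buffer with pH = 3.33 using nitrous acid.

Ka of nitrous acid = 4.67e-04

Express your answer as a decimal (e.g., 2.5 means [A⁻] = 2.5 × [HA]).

pKa = -log(4.67e-04) = 3.3307. pH = pKa + log([A⁻]/[HA]), so log([A⁻]/[HA]) = pH − pKa = 3.33 − 3.3307 = -0.0007. [A⁻]/[HA] = 10^(-0.0007) = 0.998

[A⁻]/[HA] = 0.998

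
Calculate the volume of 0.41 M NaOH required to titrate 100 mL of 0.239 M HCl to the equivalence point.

At equivalence: moles acid = moles base. moles HCl = 0.239 × 100/1000 = 0.0239 mol. V_base = moles / 0.41 × 1000 = 58.3 mL.

V_{base} = 58.3 mL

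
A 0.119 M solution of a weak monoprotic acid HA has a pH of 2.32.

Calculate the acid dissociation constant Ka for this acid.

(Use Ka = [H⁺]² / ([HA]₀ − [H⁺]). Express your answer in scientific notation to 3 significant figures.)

[H⁺] = 10^(−pH) = 10^(−2.32) = 4.786e-03 M. For HA ⇌ H⁺ + A⁻, Ka = [H⁺][A⁻]/[HA] = [H⁺]² / ([HA]₀ − [H⁺]) = (4.786e-03)² / (0.119 − 4.786e-03) = 2.01e-04.

K_a = 2.01e-04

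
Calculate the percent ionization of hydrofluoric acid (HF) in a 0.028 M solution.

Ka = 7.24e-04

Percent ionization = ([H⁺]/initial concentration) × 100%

Using Ka equilibrium: x² + Ka×x - Ka×C = 0. Solving: [H⁺] = 4.1550e-03. Percent = (4.1550e-03/0.028) × 100

Percent ionization = 14.8%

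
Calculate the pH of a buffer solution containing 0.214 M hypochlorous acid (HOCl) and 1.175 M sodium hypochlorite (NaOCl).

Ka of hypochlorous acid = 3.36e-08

pKa = -log(3.36e-08) = 7.47. pH = pKa + log([A⁻]/[HA]) = 7.47 + log(1.175/0.214)

pH = 8.21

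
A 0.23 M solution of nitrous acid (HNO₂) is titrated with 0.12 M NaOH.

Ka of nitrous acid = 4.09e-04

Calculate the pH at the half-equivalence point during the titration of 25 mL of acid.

At half-equivalence [HA] = [A⁻], so Henderson-Hasselbalch gives pH = pKa = -log(4.09e-04) = 3.39.

pH = pKa = 3.39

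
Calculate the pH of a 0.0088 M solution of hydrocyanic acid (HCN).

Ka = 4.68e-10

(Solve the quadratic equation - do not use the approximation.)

x² + Ka×x - Ka×C = 0. Using quadratic formula: [H⁺] = 2.0292e-06

pH = 5.69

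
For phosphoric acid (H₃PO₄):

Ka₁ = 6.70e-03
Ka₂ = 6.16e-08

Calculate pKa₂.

pKa₂ = -log(Ka₂) = -log(6.16e-08) = 7.21.

pK_{a2} = 7.21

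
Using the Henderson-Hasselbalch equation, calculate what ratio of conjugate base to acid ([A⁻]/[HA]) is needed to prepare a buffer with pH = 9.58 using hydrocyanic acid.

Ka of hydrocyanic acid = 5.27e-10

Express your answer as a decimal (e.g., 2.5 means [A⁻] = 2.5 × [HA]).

pKa = -log(5.27e-10) = 9.2782. pH = pKa + log([A⁻]/[HA]), so log([A⁻]/[HA]) = pH − pKa = 9.58 − 9.2782 = 0.3018. [A⁻]/[HA] = 10^(0.3018) = 2.00

[A⁻]/[HA] = 2.00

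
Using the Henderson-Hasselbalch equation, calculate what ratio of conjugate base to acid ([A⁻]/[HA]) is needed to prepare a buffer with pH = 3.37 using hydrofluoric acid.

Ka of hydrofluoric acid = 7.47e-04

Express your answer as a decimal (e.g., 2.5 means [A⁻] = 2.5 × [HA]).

pKa = -log(7.47e-04) = 3.1267. pH = pKa + log([A⁻]/[HA]), so log([A⁻]/[HA]) = pH − pKa = 3.37 − 3.1267 = 0.2433. [A⁻]/[HA] = 10^(0.2433) = 1.75

[A⁻]/[HA] = 1.75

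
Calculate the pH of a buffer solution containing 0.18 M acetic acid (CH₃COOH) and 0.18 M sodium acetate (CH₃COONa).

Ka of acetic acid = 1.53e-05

pKa = -log(1.53e-05) = 4.82. pH = pKa + log([A⁻]/[HA]) = 4.82 + log(0.18/0.18)

pH = 4.82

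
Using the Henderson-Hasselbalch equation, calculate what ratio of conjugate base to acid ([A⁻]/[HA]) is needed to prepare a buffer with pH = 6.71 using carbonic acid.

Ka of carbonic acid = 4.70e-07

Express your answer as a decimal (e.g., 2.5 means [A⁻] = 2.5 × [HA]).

pKa = -log(4.70e-07) = 6.3279. pH = pKa + log([A⁻]/[HA]), so log([A⁻]/[HA]) = pH − pKa = 6.71 − 6.3279 = 0.3821. [A⁻]/[HA] = 10^(0.3821) = 2.41

[A⁻]/[HA] = 2.41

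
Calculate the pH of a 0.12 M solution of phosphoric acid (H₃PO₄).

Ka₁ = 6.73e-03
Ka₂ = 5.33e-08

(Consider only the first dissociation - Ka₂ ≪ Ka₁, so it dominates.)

First dissociation dominates. From Ka₁ = [H⁺][HA⁻]/[H₂A], x² + Ka₁·x − Ka₁·C = 0 with C = 0.12 M and Ka₁ = 6.73e-03. Solving: [H⁺] = (−Ka₁ + √(Ka₁² + 4·Ka₁·C)) / 2 = 2.5252e-02 M. pH = -log(2.5252e-02) = 1.60.

pH = 1.60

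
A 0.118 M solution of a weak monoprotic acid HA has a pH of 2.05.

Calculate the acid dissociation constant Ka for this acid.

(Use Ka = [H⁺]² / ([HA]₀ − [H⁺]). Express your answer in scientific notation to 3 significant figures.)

[H⁺] = 10^(−pH) = 10^(−2.05) = 8.913e-03 M. For HA ⇌ H⁺ + A⁻, Ka = [H⁺][A⁻]/[HA] = [H⁺]² / ([HA]₀ − [H⁺]) = (8.913e-03)² / (0.118 − 8.913e-03) = 7.28e-04.

K_a = 7.28e-04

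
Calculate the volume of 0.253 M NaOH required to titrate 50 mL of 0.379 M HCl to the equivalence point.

At equivalence: moles acid = moles base. moles HCl = 0.379 × 50/1000 = 0.01895 mol. V_base = moles / 0.253 × 1000 = 74.9 mL.

V_{base} = 74.9 mL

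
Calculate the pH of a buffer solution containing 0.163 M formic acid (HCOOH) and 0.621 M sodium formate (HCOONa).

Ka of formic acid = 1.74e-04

pKa = -log(1.74e-04) = 3.76. pH = pKa + log([A⁻]/[HA]) = 3.76 + log(0.621/0.163)

pH = 4.34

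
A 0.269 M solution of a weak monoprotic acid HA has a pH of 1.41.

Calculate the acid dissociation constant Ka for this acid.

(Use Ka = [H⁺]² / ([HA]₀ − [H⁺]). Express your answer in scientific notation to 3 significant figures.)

[H⁺] = 10^(−pH) = 10^(−1.41) = 3.890e-02 M. For HA ⇌ H⁺ + A⁻, Ka = [H⁺][A⁻]/[HA] = [H⁺]² / ([HA]₀ − [H⁺]) = (3.890e-02)² / (0.269 − 3.890e-02) = 6.58e-03.

K_a = 6.58e-03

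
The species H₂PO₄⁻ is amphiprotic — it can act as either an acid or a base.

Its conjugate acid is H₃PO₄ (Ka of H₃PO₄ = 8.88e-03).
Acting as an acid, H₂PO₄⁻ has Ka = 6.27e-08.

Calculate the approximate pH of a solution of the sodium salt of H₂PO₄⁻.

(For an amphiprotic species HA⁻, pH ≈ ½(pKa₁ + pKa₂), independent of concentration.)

pKa₁ = -log(8.88e-03) = 2.05; pKa₂ = -log(6.27e-08) = 7.20. For an amphiprotic species, pH ≈ ½(pKa₁ + pKa₂) = ½(2.05 + 7.20) = 4.63.

pH = 4.63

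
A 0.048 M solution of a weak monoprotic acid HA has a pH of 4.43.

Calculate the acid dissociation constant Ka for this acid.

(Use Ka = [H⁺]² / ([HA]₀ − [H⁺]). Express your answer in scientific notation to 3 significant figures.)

[H⁺] = 10^(−pH) = 10^(−4.43) = 3.715e-05 M. For HA ⇌ H⁺ + A⁻, Ka = [H⁺][A⁻]/[HA] = [H⁺]² / ([HA]₀ − [H⁺]) = (3.715e-05)² / (0.048 − 3.715e-05) = 2.88e-08.

K_a = 2.88e-08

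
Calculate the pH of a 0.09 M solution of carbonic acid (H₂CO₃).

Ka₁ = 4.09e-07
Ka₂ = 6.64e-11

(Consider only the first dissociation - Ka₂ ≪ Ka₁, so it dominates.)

First dissociation dominates. From Ka₁ = [H⁺][HA⁻]/[H₂A], x² + Ka₁·x − Ka₁·C = 0 with C = 0.09 M and Ka₁ = 4.09e-07. Solving: [H⁺] = (−Ka₁ + √(Ka₁² + 4·Ka₁·C)) / 2 = 1.9165e-04 M. pH = -log(1.9165e-04) = 3.72.

pH = 3.72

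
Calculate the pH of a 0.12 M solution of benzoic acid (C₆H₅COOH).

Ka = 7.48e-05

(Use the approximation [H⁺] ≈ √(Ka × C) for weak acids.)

[H⁺] = √(Ka × C) = √(7.48e-05 × 0.12) = 2.9960e-03. pH = -log(2.9960e-03)

pH = 2.52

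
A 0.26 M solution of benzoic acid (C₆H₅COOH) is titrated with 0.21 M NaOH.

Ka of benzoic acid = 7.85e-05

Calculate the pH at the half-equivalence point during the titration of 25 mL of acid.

At half-equivalence [HA] = [A⁻], so Henderson-Hasselbalch gives pH = pKa = -log(7.85e-05) = 4.11.

pH = pKa = 4.11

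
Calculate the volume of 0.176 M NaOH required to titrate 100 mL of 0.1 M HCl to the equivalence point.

At equivalence: moles acid = moles base. moles HCl = 0.1 × 100/1000 = 0.01 mol. V_base = moles / 0.176 × 1000 = 56.8 mL.

V_{base} = 56.8 mL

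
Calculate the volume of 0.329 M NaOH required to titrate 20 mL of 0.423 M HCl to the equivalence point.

At equivalence: moles acid = moles base. moles HCl = 0.423 × 20/1000 = 0.00846 mol. V_base = moles / 0.329 × 1000 = 25.7 mL.

V_{base} = 25.7 mL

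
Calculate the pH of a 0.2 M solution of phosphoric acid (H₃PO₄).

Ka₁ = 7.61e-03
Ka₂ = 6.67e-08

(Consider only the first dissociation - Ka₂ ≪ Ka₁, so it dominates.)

First dissociation dominates. From Ka₁ = [H⁺][HA⁻]/[H₂A], x² + Ka₁·x − Ka₁·C = 0 with C = 0.2 M and Ka₁ = 7.61e-03. Solving: [H⁺] = (−Ka₁ + √(Ka₁² + 4·Ka₁·C)) / 2 = 3.5393e-02 M. pH = -log(3.5393e-02) = 1.45.

pH = 1.45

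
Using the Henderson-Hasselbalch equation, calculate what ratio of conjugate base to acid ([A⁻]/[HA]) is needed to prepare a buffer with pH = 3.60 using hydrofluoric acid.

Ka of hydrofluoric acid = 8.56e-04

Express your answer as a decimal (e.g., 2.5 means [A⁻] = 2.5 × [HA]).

pKa = -log(8.56e-04) = 3.0675. pH = pKa + log([A⁻]/[HA]), so log([A⁻]/[HA]) = pH − pKa = 3.60 − 3.0675 = 0.5325. [A⁻]/[HA] = 10^(0.5325) = 3.41

[A⁻]/[HA] = 3.41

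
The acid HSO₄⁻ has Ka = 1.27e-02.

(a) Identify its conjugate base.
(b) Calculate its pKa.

(a) The conjugate base is formed by removing one H⁺ from HSO₄⁻, giving SO₄²⁻. (b) pKa = -log(Ka) = -log(1.27e-02) = 1.90.

Conjugate base: SO₄²⁻; pK_a = 1.90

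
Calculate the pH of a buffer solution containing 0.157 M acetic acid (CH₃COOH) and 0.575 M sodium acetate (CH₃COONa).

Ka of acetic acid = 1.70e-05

pKa = -log(1.70e-05) = 4.77. pH = pKa + log([A⁻]/[HA]) = 4.77 + log(0.575/0.157)

pH = 5.33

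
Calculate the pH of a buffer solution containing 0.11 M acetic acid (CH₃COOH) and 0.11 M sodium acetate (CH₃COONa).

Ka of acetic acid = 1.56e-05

pKa = -log(1.56e-05) = 4.81. pH = pKa + log([A⁻]/[HA]) = 4.81 + log(0.11/0.11)

pH = 4.81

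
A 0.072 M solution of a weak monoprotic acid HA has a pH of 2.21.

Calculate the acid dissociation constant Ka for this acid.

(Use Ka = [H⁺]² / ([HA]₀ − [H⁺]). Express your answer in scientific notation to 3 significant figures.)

[H⁺] = 10^(−pH) = 10^(−2.21) = 6.166e-03 M. For HA ⇌ H⁺ + A⁻, Ka = [H⁺][A⁻]/[HA] = [H⁺]² / ([HA]₀ − [H⁺]) = (6.166e-03)² / (0.072 − 6.166e-03) = 5.77e-04.

K_a = 5.77e-04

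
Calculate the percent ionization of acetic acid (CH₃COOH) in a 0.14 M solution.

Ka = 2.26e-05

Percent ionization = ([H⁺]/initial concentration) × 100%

Using Ka equilibrium: x² + Ka×x - Ka×C = 0. Solving: [H⁺] = 1.7675e-03. Percent = (1.7675e-03/0.14) × 100

Percent ionization = 1.26%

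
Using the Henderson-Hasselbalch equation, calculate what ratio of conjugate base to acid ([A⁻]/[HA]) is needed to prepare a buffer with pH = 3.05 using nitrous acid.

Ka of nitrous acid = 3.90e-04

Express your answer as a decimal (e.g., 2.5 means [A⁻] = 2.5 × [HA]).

pKa = -log(3.90e-04) = 3.4089. pH = pKa + log([A⁻]/[HA]), so log([A⁻]/[HA]) = pH − pKa = 3.05 − 3.4089 = -0.3589. [A⁻]/[HA] = 10^(-0.3589) = 0.438

[A⁻]/[HA] = 0.438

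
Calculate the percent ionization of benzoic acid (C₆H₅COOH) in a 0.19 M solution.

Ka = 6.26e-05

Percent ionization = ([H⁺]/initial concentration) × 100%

Using Ka equilibrium: x² + Ka×x - Ka×C = 0. Solving: [H⁺] = 3.4176e-03. Percent = (3.4176e-03/0.19) × 100

Percent ionization = 1.8%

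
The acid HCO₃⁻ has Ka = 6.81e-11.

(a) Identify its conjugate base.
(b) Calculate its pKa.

(a) The conjugate base is formed by removing one H⁺ from HCO₃⁻, giving CO₃²⁻. (b) pKa = -log(Ka) = -log(6.81e-11) = 10.17.

Conjugate base: CO₃²⁻; pK_a = 10.17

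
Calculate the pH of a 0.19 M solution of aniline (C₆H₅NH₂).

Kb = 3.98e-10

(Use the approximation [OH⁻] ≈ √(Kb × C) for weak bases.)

[OH⁻] = √(Kb × C) = √(3.98e-10 × 0.19) = 8.6960e-06. pOH = 5.06, pH = 14 - pOH

pH = 8.94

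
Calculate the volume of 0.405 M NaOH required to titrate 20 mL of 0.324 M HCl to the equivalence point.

At equivalence: moles acid = moles base. moles HCl = 0.324 × 20/1000 = 0.00648 mol. V_base = moles / 0.405 × 1000 = 16.0 mL.

V_{base} = 16.0 mL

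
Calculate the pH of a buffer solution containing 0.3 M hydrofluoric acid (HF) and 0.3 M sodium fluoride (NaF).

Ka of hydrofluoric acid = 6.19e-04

pKa = -log(6.19e-04) = 3.21. pH = pKa + log([A⁻]/[HA]) = 3.21 + log(0.3/0.3)

pH = 3.21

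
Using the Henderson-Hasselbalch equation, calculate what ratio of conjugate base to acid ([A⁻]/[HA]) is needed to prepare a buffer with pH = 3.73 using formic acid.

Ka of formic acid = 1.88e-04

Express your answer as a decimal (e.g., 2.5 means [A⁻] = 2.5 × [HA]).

pKa = -log(1.88e-04) = 3.7258. pH = pKa + log([A⁻]/[HA]), so log([A⁻]/[HA]) = pH − pKa = 3.73 − 3.7258 = 0.0042. [A⁻]/[HA] = 10^(0.0042) = 1.01

[A⁻]/[HA] = 1.01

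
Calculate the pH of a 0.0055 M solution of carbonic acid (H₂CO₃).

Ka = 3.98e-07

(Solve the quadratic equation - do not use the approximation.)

x² + Ka×x - Ka×C = 0. Using quadratic formula: [H⁺] = 4.6588e-05

pH = 4.33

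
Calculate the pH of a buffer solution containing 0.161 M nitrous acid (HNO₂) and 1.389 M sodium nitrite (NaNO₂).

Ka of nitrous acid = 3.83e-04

pKa = -log(3.83e-04) = 3.42. pH = pKa + log([A⁻]/[HA]) = 3.42 + log(1.389/0.161)

pH = 4.35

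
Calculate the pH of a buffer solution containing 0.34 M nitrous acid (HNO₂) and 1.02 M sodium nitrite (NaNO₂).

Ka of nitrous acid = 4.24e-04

pKa = -log(4.24e-04) = 3.37. pH = pKa + log([A⁻]/[HA]) = 3.37 + log(1.02/0.34)

pH = 3.85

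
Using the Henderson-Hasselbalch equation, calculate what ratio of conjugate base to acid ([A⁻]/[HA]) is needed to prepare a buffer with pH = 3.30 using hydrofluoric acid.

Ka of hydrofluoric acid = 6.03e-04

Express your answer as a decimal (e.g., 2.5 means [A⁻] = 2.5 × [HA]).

pKa = -log(6.03e-04) = 3.2197. pH = pKa + log([A⁻]/[HA]), so log([A⁻]/[HA]) = pH − pKa = 3.30 − 3.2197 = 0.0803. [A⁻]/[HA] = 10^(0.0803) = 1.20

[A⁻]/[HA] = 1.20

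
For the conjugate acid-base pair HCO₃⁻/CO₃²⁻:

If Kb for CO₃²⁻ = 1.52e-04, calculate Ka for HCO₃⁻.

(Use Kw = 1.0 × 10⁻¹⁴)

For a conjugate pair Ka × Kb = Kw, so Ka = Kw/Kb = 1.0 × 10⁻¹⁴ / 1.52e-04 = 6.58e-11.

K_a = 6.58e-11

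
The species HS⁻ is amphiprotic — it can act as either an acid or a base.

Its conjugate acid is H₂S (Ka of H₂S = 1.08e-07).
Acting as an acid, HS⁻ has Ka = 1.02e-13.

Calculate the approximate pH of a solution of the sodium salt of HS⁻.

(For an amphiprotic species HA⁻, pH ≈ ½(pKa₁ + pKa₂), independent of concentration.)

pKa₁ = -log(1.08e-07) = 6.97; pKa₂ = -log(1.02e-13) = 12.99. For an amphiprotic species, pH ≈ ½(pKa₁ + pKa₂) = ½(6.97 + 12.99) = 9.98.

pH = 9.98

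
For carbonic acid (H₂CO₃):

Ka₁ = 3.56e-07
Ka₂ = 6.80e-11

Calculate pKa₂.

pKa₂ = -log(Ka₂) = -log(6.80e-11) = 10.17.

pK_{a2} = 10.17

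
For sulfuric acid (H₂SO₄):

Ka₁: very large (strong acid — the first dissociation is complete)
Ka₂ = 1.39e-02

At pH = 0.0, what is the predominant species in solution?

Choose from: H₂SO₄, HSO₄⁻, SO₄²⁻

The first dissociation is complete, so H₂SO₄ itself is never the predominant species in water; pKa₂ = -log(1.39e-02) = 1.86. For a polyprotic acid the predominant species crosses at each pKa: below pKa_n the protonated form dominates, above it the deprotonated form does. At pH = 0.0, the predominant species is HSO₄⁻.

HSO₄⁻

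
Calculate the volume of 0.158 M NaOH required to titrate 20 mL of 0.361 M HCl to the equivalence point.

At equivalence: moles acid = moles base. moles HCl = 0.361 × 20/1000 = 0.00722 mol. V_base = moles / 0.158 × 1000 = 45.7 mL.

V_{base} = 45.7 mL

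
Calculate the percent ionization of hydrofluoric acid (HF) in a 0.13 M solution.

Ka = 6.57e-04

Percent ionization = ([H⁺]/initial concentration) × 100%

Using Ka equilibrium: x² + Ka×x - Ka×C = 0. Solving: [H⁺] = 8.9191e-03. Percent = (8.9191e-03/0.13) × 100

Percent ionization = 6.86%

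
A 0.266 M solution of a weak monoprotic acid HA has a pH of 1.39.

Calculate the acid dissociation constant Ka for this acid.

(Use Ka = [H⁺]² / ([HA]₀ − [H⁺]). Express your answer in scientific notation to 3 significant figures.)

[H⁺] = 10^(−pH) = 10^(−1.39) = 4.074e-02 M. For HA ⇌ H⁺ + A⁻, Ka = [H⁺][A⁻]/[HA] = [H⁺]² / ([HA]₀ − [H⁺]) = (4.074e-02)² / (0.266 − 4.074e-02) = 7.37e-03.

K_a = 7.37e-03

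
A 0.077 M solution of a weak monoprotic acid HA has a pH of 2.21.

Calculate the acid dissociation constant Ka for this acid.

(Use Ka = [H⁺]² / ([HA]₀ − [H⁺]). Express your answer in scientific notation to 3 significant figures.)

[H⁺] = 10^(−pH) = 10^(−2.21) = 6.166e-03 M. For HA ⇌ H⁺ + A⁻, Ka = [H⁺][A⁻]/[HA] = [H⁺]² / ([HA]₀ − [H⁺]) = (6.166e-03)² / (0.077 − 6.166e-03) = 5.37e-04.

K_a = 5.37e-04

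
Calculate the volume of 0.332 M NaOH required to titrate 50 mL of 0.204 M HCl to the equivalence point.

At equivalence: moles acid = moles base. moles HCl = 0.204 × 50/1000 = 0.0102 mol. V_base = moles / 0.332 × 1000 = 30.7 mL.

V_{base} = 30.7 mL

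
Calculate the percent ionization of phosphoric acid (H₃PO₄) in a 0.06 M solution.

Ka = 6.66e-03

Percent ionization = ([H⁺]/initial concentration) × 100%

Using Ka equilibrium: x² + Ka×x - Ka×C = 0. Solving: [H⁺] = 1.6935e-02. Percent = (1.6935e-02/0.06) × 100

Percent ionization = 28.2%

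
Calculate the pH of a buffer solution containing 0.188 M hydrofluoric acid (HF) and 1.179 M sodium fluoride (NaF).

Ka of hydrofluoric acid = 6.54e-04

pKa = -log(6.54e-04) = 3.18. pH = pKa + log([A⁻]/[HA]) = 3.18 + log(1.179/0.188)

pH = 3.98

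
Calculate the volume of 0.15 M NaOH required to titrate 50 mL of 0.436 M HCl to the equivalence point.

At equivalence: moles acid = moles base. moles HCl = 0.436 × 50/1000 = 0.0218 mol. V_base = moles / 0.15 × 1000 = 145.3 mL.

V_{base} = 145.3 mL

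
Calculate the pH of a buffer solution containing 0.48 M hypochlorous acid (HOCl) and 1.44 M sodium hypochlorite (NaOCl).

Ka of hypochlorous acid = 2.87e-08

pKa = -log(2.87e-08) = 7.54. pH = pKa + log([A⁻]/[HA]) = 7.54 + log(1.44/0.48)

pH = 8.02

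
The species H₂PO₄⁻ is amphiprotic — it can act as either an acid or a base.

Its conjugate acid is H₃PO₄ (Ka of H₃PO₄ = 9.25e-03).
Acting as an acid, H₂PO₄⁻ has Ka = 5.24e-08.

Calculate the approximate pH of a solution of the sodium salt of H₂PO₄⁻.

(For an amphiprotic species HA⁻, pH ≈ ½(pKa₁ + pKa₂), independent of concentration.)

pKa₁ = -log(9.25e-03) = 2.03; pKa₂ = -log(5.24e-08) = 7.28. For an amphiprotic species, pH ≈ ½(pKa₁ + pKa₂) = ½(2.03 + 7.28) = 4.66.

pH = 4.66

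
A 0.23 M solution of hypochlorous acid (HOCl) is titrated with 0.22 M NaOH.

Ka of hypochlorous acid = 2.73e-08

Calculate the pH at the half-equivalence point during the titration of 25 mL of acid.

At half-equivalence [HA] = [A⁻], so Henderson-Hasselbalch gives pH = pKa = -log(2.73e-08) = 7.56.

pH = pKa = 7.56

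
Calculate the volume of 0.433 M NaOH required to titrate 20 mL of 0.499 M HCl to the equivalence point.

At equivalence: moles acid = moles base. moles HCl = 0.499 × 20/1000 = 0.00998 mol. V_base = moles / 0.433 × 1000 = 23.0 mL.

V_{base} = 23.0 mL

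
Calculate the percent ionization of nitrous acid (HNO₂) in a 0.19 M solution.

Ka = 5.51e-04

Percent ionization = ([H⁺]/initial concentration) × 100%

Using Ka equilibrium: x² + Ka×x - Ka×C = 0. Solving: [H⁺] = 9.9600e-03. Percent = (9.9600e-03/0.19) × 100

Percent ionization = 5.24%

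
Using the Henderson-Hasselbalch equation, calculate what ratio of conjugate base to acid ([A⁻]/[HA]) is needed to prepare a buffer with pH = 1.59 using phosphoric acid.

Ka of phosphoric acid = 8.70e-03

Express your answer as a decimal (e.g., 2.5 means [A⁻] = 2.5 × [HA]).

pKa = -log(8.70e-03) = 2.0605. pH = pKa + log([A⁻]/[HA]), so log([A⁻]/[HA]) = pH − pKa = 1.59 − 2.0605 = -0.4705. [A⁻]/[HA] = 10^(-0.4705) = 0.338

[A⁻]/[HA] = 0.338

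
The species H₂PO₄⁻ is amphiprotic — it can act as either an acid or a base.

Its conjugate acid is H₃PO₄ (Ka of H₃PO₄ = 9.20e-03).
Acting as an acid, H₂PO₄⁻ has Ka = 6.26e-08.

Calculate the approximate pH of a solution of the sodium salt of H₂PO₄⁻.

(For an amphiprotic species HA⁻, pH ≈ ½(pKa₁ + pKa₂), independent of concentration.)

pKa₁ = -log(9.20e-03) = 2.04; pKa₂ = -log(6.26e-08) = 7.20. For an amphiprotic species, pH ≈ ½(pKa₁ + pKa₂) = ½(2.04 + 7.20) = 4.62.

pH = 4.62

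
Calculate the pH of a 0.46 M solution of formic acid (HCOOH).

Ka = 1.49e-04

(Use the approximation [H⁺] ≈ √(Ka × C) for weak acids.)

[H⁺] = √(Ka × C) = √(1.49e-04 × 0.46) = 8.2789e-03. pH = -log(8.2789e-03)

pH = 2.08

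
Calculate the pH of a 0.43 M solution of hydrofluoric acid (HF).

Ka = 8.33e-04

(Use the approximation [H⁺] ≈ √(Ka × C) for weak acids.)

[H⁺] = √(Ka × C) = √(8.33e-04 × 0.43) = 1.8926e-02. pH = -log(1.8926e-02)

pH = 1.72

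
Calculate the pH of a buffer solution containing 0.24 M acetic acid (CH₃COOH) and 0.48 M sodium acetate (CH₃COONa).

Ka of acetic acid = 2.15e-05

pKa = -log(2.15e-05) = 4.67. pH = pKa + log([A⁻]/[HA]) = 4.67 + log(0.48/0.24)

pH = 4.97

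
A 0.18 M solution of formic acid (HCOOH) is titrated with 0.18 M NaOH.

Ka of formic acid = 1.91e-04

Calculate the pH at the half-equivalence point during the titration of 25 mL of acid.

At half-equivalence [HA] = [A⁻], so Henderson-Hasselbalch gives pH = pKa = -log(1.91e-04) = 3.72.

pH = pKa = 3.72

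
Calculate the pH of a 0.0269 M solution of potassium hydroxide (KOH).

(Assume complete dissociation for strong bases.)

[OH⁻] = 0.0269 M for strong base. pOH = -log[OH⁻] = 1.57, pH = 14 - pOH

pH = 12.43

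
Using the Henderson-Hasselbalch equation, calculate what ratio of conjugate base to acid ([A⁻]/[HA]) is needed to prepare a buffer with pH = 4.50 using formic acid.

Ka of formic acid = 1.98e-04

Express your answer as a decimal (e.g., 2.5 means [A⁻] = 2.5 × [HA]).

pKa = -log(1.98e-04) = 3.7033. pH = pKa + log([A⁻]/[HA]), so log([A⁻]/[HA]) = pH − pKa = 4.50 − 3.7033 = 0.7967. [A⁻]/[HA] = 10^(0.7967) = 6.26

[A⁻]/[HA] = 6.26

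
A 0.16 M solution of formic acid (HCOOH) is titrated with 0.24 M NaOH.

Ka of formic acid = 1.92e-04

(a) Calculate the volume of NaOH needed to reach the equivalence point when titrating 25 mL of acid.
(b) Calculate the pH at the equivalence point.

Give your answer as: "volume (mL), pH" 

moles acid = 0.16 × 25/1000 = 0.004 mol; V_base = moles/0.24 × 1000 = 16.7 mL. At equivalence only the conjugate base is present: [A⁻] = 0.004/0.042 = 9.6000e-02 M. Kb = Kw/Ka = 5.21e-11; [OH⁻] = √(Kb × [A⁻]) = 2.2361e-06; pOH = 5.65; pH = 14 - pOH = 8.35.

V = 16.7 mL, pH = 8.35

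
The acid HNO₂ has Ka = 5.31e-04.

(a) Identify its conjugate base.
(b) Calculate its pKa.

(a) The conjugate base is formed by removing one H⁺ from HNO₂, giving NO₂⁻. (b) pKa = -log(Ka) = -log(5.31e-04) = 3.27.

Conjugate base: NO₂⁻; pK_a = 3.27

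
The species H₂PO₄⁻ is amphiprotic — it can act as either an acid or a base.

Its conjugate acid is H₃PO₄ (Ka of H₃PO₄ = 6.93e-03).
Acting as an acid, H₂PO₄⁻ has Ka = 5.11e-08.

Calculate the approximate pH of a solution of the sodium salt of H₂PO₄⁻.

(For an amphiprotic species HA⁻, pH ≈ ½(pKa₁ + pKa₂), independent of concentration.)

pKa₁ = -log(6.93e-03) = 2.16; pKa₂ = -log(5.11e-08) = 7.29. For an amphiprotic species, pH ≈ ½(pKa₁ + pKa₂) = ½(2.16 + 7.29) = 4.73.

pH = 4.73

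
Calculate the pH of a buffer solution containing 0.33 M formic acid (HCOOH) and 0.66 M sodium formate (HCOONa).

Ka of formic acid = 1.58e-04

pKa = -log(1.58e-04) = 3.80. pH = pKa + log([A⁻]/[HA]) = 3.80 + log(0.66/0.33)

pH = 4.10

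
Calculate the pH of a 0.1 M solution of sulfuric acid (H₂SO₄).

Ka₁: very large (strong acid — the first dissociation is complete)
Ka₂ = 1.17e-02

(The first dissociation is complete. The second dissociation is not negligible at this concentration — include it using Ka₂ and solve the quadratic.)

First dissociation is complete: [H⁺]₀ = [HSO₄⁻]₀ = C = 0.1 M. Second dissociation HSO₄⁻ ⇌ H⁺ + SO₄²⁻: let x = [SO₄²⁻]. Ka₂ = (C + x)·x / (C − x) = 1.17e-02 → x² + (C + Ka₂)·x − Ka₂·C = 0 → x² + 0.11170·x − 1.170e-03 = 0. x = (−0.11170 + √(0.11170² + 4 × 1.170e-03)) / 2 = 9.6422e-03 M. [H⁺] = C + x = 0.1 + 9.6422e-03 = 1.0964e-01 M. pH = -log(1.0964e-01) = 0.96.

pH = 0.96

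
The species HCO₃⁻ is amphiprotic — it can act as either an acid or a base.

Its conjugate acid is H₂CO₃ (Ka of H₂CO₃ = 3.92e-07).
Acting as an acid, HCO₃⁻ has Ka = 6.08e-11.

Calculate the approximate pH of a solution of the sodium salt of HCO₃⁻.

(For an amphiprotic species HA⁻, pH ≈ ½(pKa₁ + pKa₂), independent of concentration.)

pKa₁ = -log(3.92e-07) = 6.41; pKa₂ = -log(6.08e-11) = 10.22. For an amphiprotic species, pH ≈ ½(pKa₁ + pKa₂) = ½(6.41 + 10.22) = 8.31.

pH = 8.31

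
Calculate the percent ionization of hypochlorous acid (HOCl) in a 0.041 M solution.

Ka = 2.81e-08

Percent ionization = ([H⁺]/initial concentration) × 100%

Using Ka equilibrium: x² + Ka×x - Ka×C = 0. Solving: [H⁺] = 3.3929e-05. Percent = (3.3929e-05/0.041) × 100

Percent ionization = 0.0828%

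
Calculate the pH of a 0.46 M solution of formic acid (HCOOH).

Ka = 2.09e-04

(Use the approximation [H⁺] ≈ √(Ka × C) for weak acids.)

[H⁺] = √(Ka × C) = √(2.09e-04 × 0.46) = 9.8051e-03. pH = -log(9.8051e-03)

pH = 2.01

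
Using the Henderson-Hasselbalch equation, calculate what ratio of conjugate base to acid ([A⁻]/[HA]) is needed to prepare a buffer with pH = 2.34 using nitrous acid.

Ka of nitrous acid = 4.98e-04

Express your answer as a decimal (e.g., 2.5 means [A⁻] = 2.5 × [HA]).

pKa = -log(4.98e-04) = 3.3028. pH = pKa + log([A⁻]/[HA]), so log([A⁻]/[HA]) = pH − pKa = 2.34 − 3.3028 = -0.9628. [A⁻]/[HA] = 10^(-0.9628) = 0.109

[A⁻]/[HA] = 0.109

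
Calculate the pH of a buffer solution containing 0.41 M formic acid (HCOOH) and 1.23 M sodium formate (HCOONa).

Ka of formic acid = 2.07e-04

pKa = -log(2.07e-04) = 3.68. pH = pKa + log([A⁻]/[HA]) = 3.68 + log(1.23/0.41)

pH = 4.16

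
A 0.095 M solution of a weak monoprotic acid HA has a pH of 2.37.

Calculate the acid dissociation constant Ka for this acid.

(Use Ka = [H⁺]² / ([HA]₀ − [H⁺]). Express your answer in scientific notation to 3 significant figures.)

[H⁺] = 10^(−pH) = 10^(−2.37) = 4.266e-03 M. For HA ⇌ H⁺ + A⁻, Ka = [H⁺][A⁻]/[HA] = [H⁺]² / ([HA]₀ − [H⁺]) = (4.266e-03)² / (0.095 − 4.266e-03) = 2.01e-04.

K_a = 2.01e-04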